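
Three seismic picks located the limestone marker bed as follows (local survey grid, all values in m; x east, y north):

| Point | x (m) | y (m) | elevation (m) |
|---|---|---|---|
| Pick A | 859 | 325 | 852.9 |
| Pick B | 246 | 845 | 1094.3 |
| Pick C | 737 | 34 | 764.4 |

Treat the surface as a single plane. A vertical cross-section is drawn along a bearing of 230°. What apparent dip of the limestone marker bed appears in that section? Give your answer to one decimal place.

Two edge vectors: Pick A→Pick B = (-613, 520, 241.4), Pick A→Pick C = (-122, -291, -88.5).
Normal n = (Pick A→Pick B) × (Pick A→Pick C) = (24227.4, -83701.3, 241823).
So ∂z/∂x = −n_x/n_z = −0.10019 and ∂z/∂y = −n_y/n_z = 0.34613.
Unit vector along 230° is (sin 230°, cos 230°) = (-0.7660, -0.6428).
Slope in that direction = a·(-0.7660) + b·(-0.6428) = −0.14574.
Apparent dip = arctan|0.14574| = 8.3° (true dip is 19.8°, so apparent ≤ true as expected).

8.3°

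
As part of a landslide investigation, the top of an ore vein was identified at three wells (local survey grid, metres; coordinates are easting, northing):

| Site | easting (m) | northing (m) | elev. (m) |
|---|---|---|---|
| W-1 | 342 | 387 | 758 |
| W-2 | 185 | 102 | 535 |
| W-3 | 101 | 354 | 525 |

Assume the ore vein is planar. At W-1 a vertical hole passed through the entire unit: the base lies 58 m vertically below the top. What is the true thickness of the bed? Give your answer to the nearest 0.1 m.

Two edge vectors: W-1→W-2 = (-157, -285, -223), W-1→W-3 = (-241, -33, -233).
Normal n = (W-1→W-2) × (W-1→W-3) = (59046, 17162, -63504).
So ∂z/∂easting = −n_x/n_z = 0.92980 and ∂z/∂northing = −n_y/n_z = 0.27025.
|∇z| = √(a²+b²) = 0.96828, so dip δ = arctan(0.96828) = 44.08°.
True thickness = vertical thickness × cos δ = 58 × cos 44.08° = 41.7 m.

41.7 m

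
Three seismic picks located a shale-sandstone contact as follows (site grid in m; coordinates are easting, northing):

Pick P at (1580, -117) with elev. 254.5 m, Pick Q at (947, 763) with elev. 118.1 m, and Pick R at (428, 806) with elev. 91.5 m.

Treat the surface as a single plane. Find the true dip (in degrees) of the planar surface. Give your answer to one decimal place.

Let the plane be z = a·easting + b·northing + c.
Pick Q−Pick P: −633a + 880b = −136.4;  Pick R−Pick P: −1152a + 923b = −163.
Solving gives a = 0.04084, b = −0.12562.
Gradient magnitude |∇z| = √(a² + b²) = √(0.00167 + 0.01578) = 0.13209.
True dip = arctan(0.13209) = 7.5°, dipping toward NNW (azimuth ≈ 342°).

7.5°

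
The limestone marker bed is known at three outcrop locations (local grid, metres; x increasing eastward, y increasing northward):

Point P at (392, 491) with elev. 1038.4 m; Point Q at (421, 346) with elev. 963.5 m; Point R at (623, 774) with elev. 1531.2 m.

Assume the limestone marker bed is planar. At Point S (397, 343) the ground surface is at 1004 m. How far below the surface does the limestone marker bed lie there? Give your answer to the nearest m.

Two edge vectors: Point P→Point Q = (29, -145, -74.9), Point P→Point R = (231, 283, 492.8).
Normal n = (Point P→Point Q) × (Point P→Point R) = (-50259.3, -31593.1, 41702).
So ∂z/∂x = −n_x/n_z = 1.20520 and ∂z/∂y = −n_y/n_z = 0.75759.
Intercept c from Point P: 1038.4 − 472.44 − 371.98 = 193.98.
At (397, 343): z_contact = 478.5 + 259.9 + 193.98 = 932.3 m.
Depth below ground = 1004 − 932.3 = 72 m.

72 m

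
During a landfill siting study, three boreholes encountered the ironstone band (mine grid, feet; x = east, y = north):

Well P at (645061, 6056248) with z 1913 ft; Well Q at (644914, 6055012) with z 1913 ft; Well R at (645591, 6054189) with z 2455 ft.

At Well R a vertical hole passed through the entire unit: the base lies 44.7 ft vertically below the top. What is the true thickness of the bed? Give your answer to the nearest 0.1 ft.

Let the plane be z = a·x + b·y + c.
Well Q−Well P: −147a − 1236b = 0;  Well R−Well P: 530a − 2059b = 542.
Solving gives a = 0.69946, b = −0.08319.
|∇z| = √(a²+b²) = 0.70439, so dip δ = arctan(0.70439) = 35.16°.
True thickness = vertical thickness × cos δ = 44.7 × cos 35.16° = 36.5 ft.

36.5 ft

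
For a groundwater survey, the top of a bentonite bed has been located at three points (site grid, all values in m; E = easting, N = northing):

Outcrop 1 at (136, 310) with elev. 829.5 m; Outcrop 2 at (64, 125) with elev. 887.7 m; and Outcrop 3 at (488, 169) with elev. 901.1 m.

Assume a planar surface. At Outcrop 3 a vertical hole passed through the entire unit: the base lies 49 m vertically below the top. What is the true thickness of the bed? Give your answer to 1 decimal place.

Let the plane be z = a·E + b·N + c.
Outcrop 2−Outcrop 1: −72a − 185b = 58.2;  Outcrop 3−Outcrop 1: 352a − 141b = 71.6.
Solving gives a = 0.06695, b = −0.34065.
|∇z| = √(a²+b²) = 0.34717, so dip δ = arctan(0.34717) = 19.15°.
True thickness = vertical thickness × cos δ = 49 × cos 19.15° = 46.3 m.

46.3 m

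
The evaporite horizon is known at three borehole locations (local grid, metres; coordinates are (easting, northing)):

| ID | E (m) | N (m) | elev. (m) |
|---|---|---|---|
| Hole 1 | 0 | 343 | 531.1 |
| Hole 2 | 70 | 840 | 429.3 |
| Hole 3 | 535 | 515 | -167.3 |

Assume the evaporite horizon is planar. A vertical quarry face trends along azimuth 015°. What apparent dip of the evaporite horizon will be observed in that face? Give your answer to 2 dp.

Two edge vectors: Hole 1→Hole 2 = (70, 497, -101.8), Hole 1→Hole 3 = (535, 172, -698.4).
Normal n = (Hole 1→Hole 2) × (Hole 1→Hole 3) = (-329595.2, -5575, -253855).
So ∂z/∂E = −n_x/n_z = −1.29836 and ∂z/∂N = −n_y/n_z = −0.02196.
Unit vector along 015° is (sin 15°, cos 15°) = (0.2588, 0.9659).
Slope in that direction = a·(0.2588) + b·(0.9659) = −0.35725.
Apparent dip = arctan|0.35725| = 19.66° (true dip is 52.4°, so apparent ≤ true as expected).

19.66°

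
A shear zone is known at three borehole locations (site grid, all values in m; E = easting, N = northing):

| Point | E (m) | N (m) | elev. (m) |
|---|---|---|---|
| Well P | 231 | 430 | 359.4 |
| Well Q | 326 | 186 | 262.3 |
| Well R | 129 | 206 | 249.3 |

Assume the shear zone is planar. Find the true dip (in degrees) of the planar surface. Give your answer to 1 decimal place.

24.5°

Let the plane be z = a·E + b·N + c.
Well Q−Well P: 95a − 244b = −97.1;  Well R−Well P: −102a − 224b = −110.1.
Solving gives a = 0.11077, b = 0.44108.
Gradient magnitude |∇z| = √(a² + b²) = √(0.01227 + 0.19455) = 0.45477.
True dip = arctan(0.45477) = 24.5°, dipping toward SSW (azimuth ≈ 194°).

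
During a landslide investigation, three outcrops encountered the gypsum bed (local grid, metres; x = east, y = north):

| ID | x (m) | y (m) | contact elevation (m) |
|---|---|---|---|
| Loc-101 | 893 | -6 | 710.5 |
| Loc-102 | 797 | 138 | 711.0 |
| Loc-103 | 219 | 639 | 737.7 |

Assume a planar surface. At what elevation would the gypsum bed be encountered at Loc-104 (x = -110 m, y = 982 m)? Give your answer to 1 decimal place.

749.2 m

Two edge vectors: Loc-101→Loc-102 = (-96, 144, 0.5), Loc-101→Loc-103 = (-674, 645, 27.2).
Normal n = (Loc-101→Loc-102) × (Loc-101→Loc-103) = (3594.3, 2274.2, 35136).
So ∂z/∂x = −n_x/n_z = −0.10230 and ∂z/∂y = −n_y/n_z = −0.06473.
Intercept c from Loc-101: 710.5 + 91.35 − 0.39 = 801.46.
At (-110, 982): z = 11.3 − 63.6 + 801.46 = 749.2 m.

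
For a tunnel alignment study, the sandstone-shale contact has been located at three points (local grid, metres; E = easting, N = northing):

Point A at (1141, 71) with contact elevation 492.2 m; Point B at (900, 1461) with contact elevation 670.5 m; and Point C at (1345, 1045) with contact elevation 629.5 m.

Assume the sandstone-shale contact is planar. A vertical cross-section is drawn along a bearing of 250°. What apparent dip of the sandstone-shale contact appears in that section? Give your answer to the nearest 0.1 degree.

4.4°

Two edge vectors: Point A→Point B = (-241, 1390, 178.3), Point A→Point C = (204, 974, 137.3).
Normal n = (Point A→Point B) × (Point A→Point C) = (17182.8, 69462.5, -518294).
So ∂z/∂E = −n_x/n_z = 0.03315 and ∂z/∂N = −n_y/n_z = 0.13402.
Unit vector along 250° is (sin 250°, cos 250°) = (-0.9397, -0.3420).
Slope in that direction = a·(-0.9397) + b·(-0.3420) = −0.07699.
Apparent dip = arctan|0.07699| = 4.4° (true dip is 7.9°, so apparent ≤ true as expected).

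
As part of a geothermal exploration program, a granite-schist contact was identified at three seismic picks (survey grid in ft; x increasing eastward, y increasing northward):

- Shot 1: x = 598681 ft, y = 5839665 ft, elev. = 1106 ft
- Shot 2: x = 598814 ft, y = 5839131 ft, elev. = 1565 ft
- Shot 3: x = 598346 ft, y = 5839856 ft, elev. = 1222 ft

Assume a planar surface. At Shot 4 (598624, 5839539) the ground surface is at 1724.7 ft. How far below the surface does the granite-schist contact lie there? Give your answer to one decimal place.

424.2 ft

Two edge vectors: Shot 1→Shot 2 = (133, -534, 459), Shot 1→Shot 3 = (-335, 191, 116).
Normal n = (Shot 1→Shot 2) × (Shot 1→Shot 3) = (-149613, -169193, -153487).
So ∂z/∂x = −n_x/n_z = −0.974760077 and ∂z/∂y = −n_y/n_z = −1.102327884.
Intercept c from Shot 1: 1106 + 583570.34 + 6437225.57 = 7021901.90.
At (598624, 5839539): z_contact = −583514.78 − 6437086.67 + 7021901.90 = 1300.45 ft.
Depth below ground = 1724.7 − 1300.45 = 424.2 ft.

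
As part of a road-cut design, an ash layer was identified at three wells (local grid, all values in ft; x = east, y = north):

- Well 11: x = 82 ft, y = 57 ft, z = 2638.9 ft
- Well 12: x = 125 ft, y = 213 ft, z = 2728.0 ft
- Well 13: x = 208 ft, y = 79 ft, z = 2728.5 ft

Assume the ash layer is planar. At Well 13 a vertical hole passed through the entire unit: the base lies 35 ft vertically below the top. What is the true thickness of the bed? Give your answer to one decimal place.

28.0 ft

Two edge vectors: Well 11→Well 12 = (43, 156, 89.1), Well 11→Well 13 = (126, 22, 89.6).
Normal n = (Well 11→Well 12) × (Well 11→Well 13) = (12017.4, 7373.8, -18710).
So ∂z/∂x = −n_x/n_z = 0.64230 and ∂z/∂y = −n_y/n_z = 0.39411.
|∇z| = √(a²+b²) = 0.75357, so dip δ = arctan(0.75357) = 37.00°.
True thickness = vertical thickness × cos δ = 35 × cos 37.00° = 28.0 ft.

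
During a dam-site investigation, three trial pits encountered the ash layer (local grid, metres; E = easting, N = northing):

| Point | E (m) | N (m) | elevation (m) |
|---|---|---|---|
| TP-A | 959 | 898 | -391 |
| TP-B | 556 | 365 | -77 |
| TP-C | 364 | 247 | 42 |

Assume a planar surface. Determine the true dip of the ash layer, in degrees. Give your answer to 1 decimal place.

28.0°

Let the plane be z = a·E + b·N + c.
TP-B−TP-A: −403a − 533b = 314;  TP-C−TP-A: −595a − 651b = 433.
Solving gives a = −0.48145, b = −0.22509.
Gradient magnitude |∇z| = √(a² + b²) = √(0.23180 + 0.05067) = 0.53147.
True dip = arctan(0.53147) = 28.0°, dipping toward ENE (azimuth ≈ 065°).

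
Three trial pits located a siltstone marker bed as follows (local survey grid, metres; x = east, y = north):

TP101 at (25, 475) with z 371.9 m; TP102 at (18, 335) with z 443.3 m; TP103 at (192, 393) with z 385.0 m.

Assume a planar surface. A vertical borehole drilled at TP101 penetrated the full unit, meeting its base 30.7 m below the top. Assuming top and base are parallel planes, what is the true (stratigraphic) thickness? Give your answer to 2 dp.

Two edge vectors: TP101→TP102 = (-7, -140, 71.4), TP101→TP103 = (167, -82, 13.1).
Normal n = (TP101→TP102) × (TP101→TP103) = (4020.8, 12015.5, 23954).
So ∂z/∂x = −n_x/n_z = −0.16786 and ∂z/∂y = −n_y/n_z = −0.50161.
|∇z| = √(a²+b²) = 0.52895, so dip δ = arctan(0.52895) = 27.88°.
True thickness = vertical thickness × cos δ = 30.7 × cos 27.88° = 27.14 m.

27.14 m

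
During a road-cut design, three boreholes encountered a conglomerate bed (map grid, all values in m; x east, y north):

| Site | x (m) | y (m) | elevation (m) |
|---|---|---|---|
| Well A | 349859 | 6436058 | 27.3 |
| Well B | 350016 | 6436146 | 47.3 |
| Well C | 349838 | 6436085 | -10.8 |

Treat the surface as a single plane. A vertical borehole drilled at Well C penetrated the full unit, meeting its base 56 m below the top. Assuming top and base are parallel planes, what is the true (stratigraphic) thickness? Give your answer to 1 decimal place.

37.4 m

Let the plane be z = a·x + b·y + c.
Well B−Well A: 157a + 88b = 20;  Well C−Well A: −21a + 27b = −38.1.
Solving gives a = 0.63953, b = −0.91370.
|∇z| = √(a²+b²) = 1.11528, so dip δ = arctan(1.11528) = 48.12°.
True thickness = vertical thickness × cos δ = 56 × cos 48.12° = 37.4 m.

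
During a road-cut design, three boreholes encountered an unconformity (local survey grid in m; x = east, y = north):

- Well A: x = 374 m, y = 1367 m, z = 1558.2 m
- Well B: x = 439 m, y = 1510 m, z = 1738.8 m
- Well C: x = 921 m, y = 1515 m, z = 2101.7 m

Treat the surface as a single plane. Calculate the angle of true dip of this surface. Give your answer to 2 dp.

49.88°

Two edge vectors: Well A→Well B = (65, 143, 180.6), Well A→Well C = (547, 148, 543.5).
Normal n = (Well A→Well B) × (Well A→Well C) = (50991.7, 63460.7, -68601).
So ∂z/∂x = −n_x/n_z = 0.74331 and ∂z/∂y = −n_y/n_z = 0.92507.
Gradient magnitude |∇z| = √(a² + b²) = √(0.55251 + 0.85575) = 1.18670.
True dip = arctan(1.18670) = 49.88°, dipping toward SW (azimuth ≈ 219°).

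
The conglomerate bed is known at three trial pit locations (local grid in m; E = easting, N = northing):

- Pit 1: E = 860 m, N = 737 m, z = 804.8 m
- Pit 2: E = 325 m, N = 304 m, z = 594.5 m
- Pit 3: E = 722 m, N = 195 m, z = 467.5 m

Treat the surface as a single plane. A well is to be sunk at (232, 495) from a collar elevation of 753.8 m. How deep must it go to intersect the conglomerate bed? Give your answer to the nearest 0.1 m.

Let the plane be z = a·E + b·N + c.
Pit 2−Pit 1: −535a − 433b = −210.3;  Pit 3−Pit 1: −138a − 542b = −337.3.
Solving gives a = −0.13930, b = 0.65779.
Then c = 804.8 − a·860 − b·737 = 439.80.
At (232, 495): z_contact = −32.32 + 325.61 + 439.80 = 733.09 m.
Depth below ground = 753.8 − 733.09 = 20.7 m.

20.7 m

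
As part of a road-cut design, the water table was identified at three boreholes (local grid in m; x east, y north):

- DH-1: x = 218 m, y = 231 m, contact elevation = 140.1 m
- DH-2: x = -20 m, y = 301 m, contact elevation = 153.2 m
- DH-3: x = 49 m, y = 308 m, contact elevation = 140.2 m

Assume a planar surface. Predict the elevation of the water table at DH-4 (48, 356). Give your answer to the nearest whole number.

Two edge vectors: DH-1→DH-2 = (-238, 70, 13.1), DH-1→DH-3 = (-169, 77, 0.1).
Normal n = (DH-1→DH-2) × (DH-1→DH-3) = (-1001.7, -2190.1, -6496).
So ∂z/∂x = −n_x/n_z = −0.15420 and ∂z/∂y = −n_y/n_z = −0.33715.
Intercept c from DH-1: 140.1 + 33.62 + 77.88 = 251.60.
At (48, 356): z = −7.4 − 120.0 + 251.60 = 124.2 m.

124 m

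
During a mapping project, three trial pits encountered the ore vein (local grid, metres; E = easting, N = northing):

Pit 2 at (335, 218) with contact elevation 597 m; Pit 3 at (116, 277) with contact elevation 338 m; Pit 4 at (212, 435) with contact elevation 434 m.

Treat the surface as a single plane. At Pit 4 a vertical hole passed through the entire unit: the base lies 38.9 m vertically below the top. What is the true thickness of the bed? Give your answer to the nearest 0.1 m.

Two edge vectors: Pit 2→Pit 3 = (-219, 59, -259), Pit 2→Pit 4 = (-123, 217, -163).
Normal n = (Pit 2→Pit 3) × (Pit 2→Pit 4) = (46586, -3840, -40266).
So ∂z/∂E = −n_x/n_z = 1.15696 and ∂z/∂N = −n_y/n_z = −0.09537.
|∇z| = √(a²+b²) = 1.16088, so dip δ = arctan(1.16088) = 49.26°.
True thickness = vertical thickness × cos δ = 38.9 × cos 49.26° = 25.4 m.

25.4 m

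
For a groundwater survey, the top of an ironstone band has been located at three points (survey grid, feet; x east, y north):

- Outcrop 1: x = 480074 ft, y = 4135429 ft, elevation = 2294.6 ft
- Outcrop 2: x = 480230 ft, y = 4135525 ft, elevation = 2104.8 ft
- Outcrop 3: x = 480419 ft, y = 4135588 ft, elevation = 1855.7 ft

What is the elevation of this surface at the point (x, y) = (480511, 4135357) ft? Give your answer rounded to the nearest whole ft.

1640 ft

Let the plane be z = a·x + b·y + c.
Outcrop 2−Outcrop 1: 156a + 96b = −189.8;  Outcrop 3−Outcrop 1: 345a + 159b = −438.9.
Solving gives a = −1.43773449, b = 0.35923521.
Then c = 2294.6 − a·480074 − b·4135429 = −793078.16.
At (480511, 4135357): z = −690847.2 + 1485565.8 − 793078.16 = 1640.4 ft.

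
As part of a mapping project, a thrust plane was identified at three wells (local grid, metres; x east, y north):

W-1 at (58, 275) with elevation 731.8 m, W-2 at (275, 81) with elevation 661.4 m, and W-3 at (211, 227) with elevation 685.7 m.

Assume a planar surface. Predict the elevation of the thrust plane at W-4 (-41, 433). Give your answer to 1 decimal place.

Let the plane be z = a·x + b·y + c.
W-2−W-1: 217a − 194b = −70.4;  W-3−W-1: 153a − 48b = −46.1.
Solving gives a = −0.28881, b = 0.03984.
Then c = 731.8 − a·58 − b·275 = 737.60.
At (-41, 433): z = 11.8 + 17.2 + 737.60 = 766.7 m.

766.7 m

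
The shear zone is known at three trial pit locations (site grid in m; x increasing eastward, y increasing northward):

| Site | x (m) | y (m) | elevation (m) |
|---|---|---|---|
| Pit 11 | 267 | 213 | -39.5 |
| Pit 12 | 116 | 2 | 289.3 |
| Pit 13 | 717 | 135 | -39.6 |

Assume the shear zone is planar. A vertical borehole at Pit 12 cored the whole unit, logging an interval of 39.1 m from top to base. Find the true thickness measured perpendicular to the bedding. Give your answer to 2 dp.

Two edge vectors: Pit 11→Pit 12 = (-151, -211, 328.8), Pit 11→Pit 13 = (450, -78, -0.1).
Normal n = (Pit 11→Pit 12) × (Pit 11→Pit 13) = (25667.5, 147944.9, 106728).
So ∂z/∂x = −n_x/n_z = −0.24049 and ∂z/∂y = −n_y/n_z = −1.38619.
|∇z| = √(a²+b²) = 1.40689, so dip δ = arctan(1.40689) = 54.60°.
True thickness = vertical thickness × cos δ = 39.1 × cos 54.60° = 22.65 m.

22.65 m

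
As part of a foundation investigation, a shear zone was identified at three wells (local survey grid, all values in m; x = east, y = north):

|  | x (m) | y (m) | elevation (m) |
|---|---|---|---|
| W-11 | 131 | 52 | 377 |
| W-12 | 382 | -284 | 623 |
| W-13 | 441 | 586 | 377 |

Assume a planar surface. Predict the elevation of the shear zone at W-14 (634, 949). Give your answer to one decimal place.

367.2 m

Two edge vectors: W-11→W-12 = (251, -336, 246), W-11→W-13 = (310, 534, 0).
Normal n = (W-11→W-12) × (W-11→W-13) = (-131364, 76260, 238194).
So ∂z/∂x = −n_x/n_z = 0.55150 and ∂z/∂y = −n_y/n_z = −0.32016.
Intercept c from W-11: 377 − 72.25 + 16.65 = 321.40.
At (634, 949): z = 349.7 − 303.8 + 321.40 = 367.2 m.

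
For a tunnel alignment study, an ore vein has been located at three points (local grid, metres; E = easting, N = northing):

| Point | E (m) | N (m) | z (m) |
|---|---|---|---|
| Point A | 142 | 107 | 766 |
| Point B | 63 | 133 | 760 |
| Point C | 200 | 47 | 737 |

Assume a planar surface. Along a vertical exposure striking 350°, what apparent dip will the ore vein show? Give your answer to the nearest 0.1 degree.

36.7°

Let the plane be z = a·E + b·N + c.
Point B−Point A: −79a + 26b = −6;  Point C−Point A: 58a − 60b = −29.
Solving gives a = 0.34468, b = 0.81652.
Unit vector along 350° is (sin 350°, cos 350°) = (-0.1736, 0.9848).
Slope in that direction = a·(-0.1736) + b·(0.9848) = 0.74426.
Apparent dip = arctan|0.74426| = 36.7° (true dip is 41.6°, so apparent ≤ true as expected).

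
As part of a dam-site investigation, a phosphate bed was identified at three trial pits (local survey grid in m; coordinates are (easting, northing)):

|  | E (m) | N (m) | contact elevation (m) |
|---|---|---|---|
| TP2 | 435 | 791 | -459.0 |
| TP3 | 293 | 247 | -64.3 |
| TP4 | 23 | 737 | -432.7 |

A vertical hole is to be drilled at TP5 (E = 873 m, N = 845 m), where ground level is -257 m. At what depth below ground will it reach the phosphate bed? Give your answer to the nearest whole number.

Let the plane be z = a·E + b·N + c.
TP3−TP2: −142a − 544b = 394.7;  TP4−TP2: −412a − 54b = 26.3.
Solving gives a = 0.03237, b = −0.73400.
Then c = -459 − a·435 − b·791 = 107.51.
At (873, 845): z_contact = 28.3 − 620.2 + 107.51 = -484.5 m.
Depth below ground = -257 − (-484.5) = 227 m.

227 m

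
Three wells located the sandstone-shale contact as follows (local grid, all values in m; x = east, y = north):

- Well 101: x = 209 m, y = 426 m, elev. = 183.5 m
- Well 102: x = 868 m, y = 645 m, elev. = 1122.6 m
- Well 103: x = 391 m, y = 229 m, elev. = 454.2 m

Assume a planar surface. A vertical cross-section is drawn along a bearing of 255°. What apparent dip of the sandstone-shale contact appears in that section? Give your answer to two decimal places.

Two edge vectors: Well 101→Well 102 = (659, 219, 939.1), Well 101→Well 103 = (182, -197, 270.7).
Normal n = (Well 101→Well 102) × (Well 101→Well 103) = (244286, -7475.1, -169681).
So ∂z/∂x = −n_x/n_z = 1.43968 and ∂z/∂y = −n_y/n_z = −0.04405.
Unit vector along 255° is (sin 255°, cos 255°) = (-0.9659, -0.2588).
Slope in that direction = a·(-0.9659) + b·(-0.2588) = −1.37922.
Apparent dip = arctan|1.37922| = 54.06° (true dip is 55.2°, so apparent ≤ true as expected).

54.06°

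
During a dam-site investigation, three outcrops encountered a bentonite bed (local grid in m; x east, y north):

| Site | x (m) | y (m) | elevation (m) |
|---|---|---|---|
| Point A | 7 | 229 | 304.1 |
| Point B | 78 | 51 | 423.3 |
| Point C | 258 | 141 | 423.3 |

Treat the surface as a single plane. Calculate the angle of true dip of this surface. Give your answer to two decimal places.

31.97°

Let the plane be z = a·x + b·y + c.
Point B−Point A: 71a − 178b = 119.2;  Point C−Point A: 251a − 88b = 119.2.
Solving gives a = 0.27916, b = −0.55831.
Gradient magnitude |∇z| = √(a² + b²) = √(0.07793 + 0.31171) = 0.62421.
True dip = arctan(0.62421) = 31.97°, dipping toward NNW (azimuth ≈ 333°).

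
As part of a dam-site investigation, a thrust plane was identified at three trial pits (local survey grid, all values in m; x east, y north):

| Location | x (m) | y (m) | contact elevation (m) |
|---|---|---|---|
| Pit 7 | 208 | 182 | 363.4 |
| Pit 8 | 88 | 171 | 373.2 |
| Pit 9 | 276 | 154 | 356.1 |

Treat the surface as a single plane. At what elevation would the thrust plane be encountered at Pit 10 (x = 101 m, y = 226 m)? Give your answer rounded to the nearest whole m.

375 m

Let the plane be z = a·x + b·y + c.
Pit 8−Pit 7: −120a − 11b = 9.8;  Pit 9−Pit 7: 68a − 28b = −7.3.
Solving gives a = −0.08634, b = 0.05102.
Then c = 363.4 − a·208 − b·182 = 372.07.
At (101, 226): z = −8.7 + 11.5 + 372.07 = 374.9 m.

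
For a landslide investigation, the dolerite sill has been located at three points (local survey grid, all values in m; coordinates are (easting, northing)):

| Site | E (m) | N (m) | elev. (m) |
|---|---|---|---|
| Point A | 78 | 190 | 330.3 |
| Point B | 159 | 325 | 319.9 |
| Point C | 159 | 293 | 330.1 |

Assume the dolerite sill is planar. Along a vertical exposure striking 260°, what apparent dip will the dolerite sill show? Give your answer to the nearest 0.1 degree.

18.8°

Two edge vectors: Point A→Point B = (81, 135, -10.4), Point A→Point C = (81, 103, -0.2).
Normal n = (Point A→Point B) × (Point A→Point C) = (1044.2, -826.2, -2592).
So ∂z/∂E = −n_x/n_z = 0.40285 and ∂z/∂N = −n_y/n_z = −0.31875.
Unit vector along 260° is (sin 260°, cos 260°) = (-0.9848, -0.1736).
Slope in that direction = a·(-0.9848) + b·(-0.1736) = −0.34138.
Apparent dip = arctan|0.34138| = 18.8° (true dip is 27.2°, so apparent ≤ true as expected).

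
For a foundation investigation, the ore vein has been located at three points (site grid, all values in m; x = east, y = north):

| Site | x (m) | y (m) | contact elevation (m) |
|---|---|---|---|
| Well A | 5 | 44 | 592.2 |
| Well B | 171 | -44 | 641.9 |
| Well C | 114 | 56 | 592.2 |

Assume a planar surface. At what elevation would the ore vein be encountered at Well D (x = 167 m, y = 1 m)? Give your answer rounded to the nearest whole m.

621 m

Let the plane be z = a·x + b·y + c.
Well B−Well A: 166a − 88b = 49.7;  Well C−Well A: 109a + 12b = 0.
Solving gives a = 0.05148, b = −0.46765.
Then c = 592.2 − a·5 − b·44 = 612.52.
At (167, 1): z = 8.6 − 0.5 + 612.52 = 620.6 m.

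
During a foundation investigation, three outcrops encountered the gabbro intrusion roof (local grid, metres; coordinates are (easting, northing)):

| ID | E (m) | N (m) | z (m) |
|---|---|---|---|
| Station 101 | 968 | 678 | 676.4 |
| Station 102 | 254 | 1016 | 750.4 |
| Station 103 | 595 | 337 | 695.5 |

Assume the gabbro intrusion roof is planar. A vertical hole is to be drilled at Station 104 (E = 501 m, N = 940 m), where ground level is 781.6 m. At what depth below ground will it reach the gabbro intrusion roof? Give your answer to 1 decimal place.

55.3 m

Let the plane be z = a·E + b·N + c.
Station 102−Station 101: −714a + 338b = 74;  Station 103−Station 101: −373a − 341b = 19.1.
Solving gives a = −0.085753, b = 0.037788.
Then c = 676.4 − a·968 − b·678 = 733.79.
At (501, 940): z_contact = −42.96 + 35.52 + 733.79 = 726.35 m.
Depth below ground = 781.6 − 726.35 = 55.3 m.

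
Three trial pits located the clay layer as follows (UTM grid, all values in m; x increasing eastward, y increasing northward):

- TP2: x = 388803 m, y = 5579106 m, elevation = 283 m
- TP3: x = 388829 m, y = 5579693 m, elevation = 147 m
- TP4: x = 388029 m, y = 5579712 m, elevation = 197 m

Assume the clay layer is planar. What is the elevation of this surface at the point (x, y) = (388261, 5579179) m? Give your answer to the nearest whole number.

303 m

Two edge vectors: TP2→TP3 = (26, 587, -136), TP2→TP4 = (-774, 606, -86).
Normal n = (TP2→TP3) × (TP2→TP4) = (31934, 107500, 470094).
So ∂z/∂x = −n_x/n_z = −0.06793109 and ∂z/∂y = −n_y/n_z = −0.22867767.
Intercept c from TP2: 283 + 26411.81 + 1275816.95 = 1302511.77.
At (388261, 5579179): z = −26375.0 − 1275833.6 + 1302511.77 = 303.1 m.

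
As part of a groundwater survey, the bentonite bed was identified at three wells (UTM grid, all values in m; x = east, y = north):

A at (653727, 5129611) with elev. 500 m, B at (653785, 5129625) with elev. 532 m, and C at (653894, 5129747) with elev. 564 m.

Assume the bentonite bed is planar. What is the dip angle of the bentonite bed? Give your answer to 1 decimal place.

34.6°

Let the plane be z = a·x + b·y + c.
B−A: 58a + 14b = 32;  C−A: 167a + 136b = 64.
Solving gives a = 0.62270, b = −0.29405.
Gradient magnitude |∇z| = √(a² + b²) = √(0.38776 + 0.08647) = 0.68864.
True dip = arctan(0.68864) = 34.6°, dipping toward WNW (azimuth ≈ 295°).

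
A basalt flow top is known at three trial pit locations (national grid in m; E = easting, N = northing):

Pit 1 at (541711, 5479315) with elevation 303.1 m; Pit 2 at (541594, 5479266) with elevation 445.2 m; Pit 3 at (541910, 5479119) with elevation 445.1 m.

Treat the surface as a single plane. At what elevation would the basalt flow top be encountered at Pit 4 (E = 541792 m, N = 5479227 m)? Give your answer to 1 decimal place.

372.2 m

Two edge vectors: Pit 1→Pit 2 = (-117, -49, 142.1), Pit 1→Pit 3 = (199, -196, 142).
Normal n = (Pit 1→Pit 2) × (Pit 1→Pit 3) = (20893.6, 44891.9, 32683).
So ∂z/∂E = −n_x/n_z = −0.639280360 and ∂z/∂N = −n_y/n_z = −1.373555059.
Intercept c from Pit 1: 303.1 + 346305.20 + 7526140.84 = 7872749.14.
At (541792, 5479227): z = −346357.0 − 7526020.0 + 7872749.14 = 372.2 m.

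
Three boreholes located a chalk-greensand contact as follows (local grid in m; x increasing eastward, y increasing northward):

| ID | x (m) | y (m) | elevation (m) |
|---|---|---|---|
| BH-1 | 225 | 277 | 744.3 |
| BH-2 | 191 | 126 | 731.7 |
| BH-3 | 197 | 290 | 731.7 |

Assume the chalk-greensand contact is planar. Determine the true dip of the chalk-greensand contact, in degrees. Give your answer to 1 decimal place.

Two edge vectors: BH-1→BH-2 = (-34, -151, -12.6), BH-1→BH-3 = (-28, 13, -12.6).
Normal n = (BH-1→BH-2) × (BH-1→BH-3) = (2066.4, -75.6, -4670).
So ∂z/∂x = −n_x/n_z = 0.44248 and ∂z/∂y = −n_y/n_z = −0.01619.
Gradient magnitude |∇z| = √(a² + b²) = √(0.19579 + 0.00026) = 0.44278.
True dip = arctan(0.44278) = 23.9°, dipping toward W (azimuth ≈ 272°).

23.9°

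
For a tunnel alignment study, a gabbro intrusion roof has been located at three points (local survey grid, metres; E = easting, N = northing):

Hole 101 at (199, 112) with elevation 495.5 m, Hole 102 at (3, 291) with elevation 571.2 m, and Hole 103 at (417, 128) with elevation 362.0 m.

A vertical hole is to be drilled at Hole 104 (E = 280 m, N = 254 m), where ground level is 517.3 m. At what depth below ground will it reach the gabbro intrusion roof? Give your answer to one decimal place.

102.6 m

Two edge vectors: Hole 101→Hole 102 = (-196, 179, 75.7), Hole 101→Hole 103 = (218, 16, -133.5).
Normal n = (Hole 101→Hole 102) × (Hole 101→Hole 103) = (-25107.7, -9663.4, -42158).
So ∂z/∂E = −n_x/n_z = −0.59556 and ∂z/∂N = −n_y/n_z = −0.22922.
Intercept c from Hole 101: 495.5 + 118.52 + 25.67 = 639.69.
At (280, 254): z_contact = −166.76 − 58.22 + 639.69 = 414.71 m.
Depth below ground = 517.3 − 414.71 = 102.6 m.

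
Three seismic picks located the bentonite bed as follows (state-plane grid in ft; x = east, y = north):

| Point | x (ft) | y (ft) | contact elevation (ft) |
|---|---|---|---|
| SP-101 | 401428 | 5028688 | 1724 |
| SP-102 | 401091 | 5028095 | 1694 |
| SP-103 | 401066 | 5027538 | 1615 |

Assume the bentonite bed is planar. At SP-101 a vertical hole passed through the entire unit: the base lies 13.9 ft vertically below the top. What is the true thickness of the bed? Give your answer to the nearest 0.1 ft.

Two edge vectors: SP-101→SP-102 = (-337, -593, -30), SP-101→SP-103 = (-362, -1150, -109).
Normal n = (SP-101→SP-102) × (SP-101→SP-103) = (30137, -25873, 172884).
So ∂z/∂x = −n_x/n_z = −0.17432 and ∂z/∂y = −n_y/n_z = 0.14966.
|∇z| = √(a²+b²) = 0.22975, so dip δ = arctan(0.22975) = 12.94°.
True thickness = vertical thickness × cos δ = 13.9 × cos 12.94° = 13.5 ft.

13.5 ft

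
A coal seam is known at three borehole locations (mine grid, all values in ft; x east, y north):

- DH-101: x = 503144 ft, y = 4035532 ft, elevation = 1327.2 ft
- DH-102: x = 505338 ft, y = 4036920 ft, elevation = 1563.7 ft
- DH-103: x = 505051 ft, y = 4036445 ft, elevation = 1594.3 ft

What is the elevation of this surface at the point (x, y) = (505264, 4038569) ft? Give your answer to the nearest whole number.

Two edge vectors: DH-101→DH-102 = (2194, 1388, 236.5), DH-101→DH-103 = (1907, 913, 267.1).
Normal n = (DH-101→DH-102) × (DH-101→DH-103) = (154810.3, -135011.9, -643794).
So ∂z/∂x = −n_x/n_z = 0.24046558 and ∂z/∂y = −n_y/n_z = −0.20971289.
Intercept c from DH-101: 1327.2 − 120988.82 + 846303.08 = 726641.46.
At (505264, 4038569): z = 121498.6 − 846940.0 + 726641.46 = 1200.1 ft.

1200 ft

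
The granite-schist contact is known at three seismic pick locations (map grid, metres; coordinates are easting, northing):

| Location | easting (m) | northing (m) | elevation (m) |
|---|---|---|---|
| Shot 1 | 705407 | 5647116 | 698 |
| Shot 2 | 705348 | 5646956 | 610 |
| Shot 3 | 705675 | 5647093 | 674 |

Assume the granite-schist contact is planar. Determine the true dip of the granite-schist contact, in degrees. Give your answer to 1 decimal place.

29.5°

Let the plane be z = a·easting + b·northing + c.
Shot 2−Shot 1: −59a − 160b = −88;  Shot 3−Shot 1: 268a − 23b = −24.
Solving gives a = −0.04105, b = 0.56514.
Gradient magnitude |∇z| = √(a² + b²) = √(0.00169 + 0.31938) = 0.56663.
True dip = arctan(0.56663) = 29.5°, dipping toward S (azimuth ≈ 176°).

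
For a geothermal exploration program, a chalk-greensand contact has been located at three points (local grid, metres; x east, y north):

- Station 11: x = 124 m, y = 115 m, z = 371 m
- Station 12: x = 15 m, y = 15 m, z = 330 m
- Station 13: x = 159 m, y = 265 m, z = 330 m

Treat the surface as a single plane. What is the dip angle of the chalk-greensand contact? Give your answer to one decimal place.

Two edge vectors: Station 11→Station 12 = (-109, -100, -41), Station 11→Station 13 = (35, 150, -41).
Normal n = (Station 11→Station 12) × (Station 11→Station 13) = (10250, -5904, -12850).
So ∂z/∂x = −n_x/n_z = 0.79767 and ∂z/∂y = −n_y/n_z = −0.45946.
Gradient magnitude |∇z| = √(a² + b²) = √(0.63627 + 0.21110) = 0.92053.
True dip = arctan(0.92053) = 42.6°, dipping toward WNW (azimuth ≈ 300°).

42.6°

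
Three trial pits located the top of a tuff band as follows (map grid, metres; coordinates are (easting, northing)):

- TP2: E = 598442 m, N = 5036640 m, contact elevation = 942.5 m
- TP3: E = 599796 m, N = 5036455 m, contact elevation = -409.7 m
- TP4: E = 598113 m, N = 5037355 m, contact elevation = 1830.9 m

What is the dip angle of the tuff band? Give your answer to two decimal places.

Two edge vectors: TP2→TP3 = (1354, -185, -1352.2), TP2→TP4 = (-329, 715, 888.4).
Normal n = (TP2→TP3) × (TP2→TP4) = (802469, -758019.8, 907245).
So ∂z/∂E = −n_x/n_z = −0.88451 and ∂z/∂N = −n_y/n_z = 0.83552.
Gradient magnitude |∇z| = √(a² + b²) = √(0.78236 + 0.69809) = 1.21674.
True dip = arctan(1.21674) = 50.58°, dipping toward SE (azimuth ≈ 133°).

50.58°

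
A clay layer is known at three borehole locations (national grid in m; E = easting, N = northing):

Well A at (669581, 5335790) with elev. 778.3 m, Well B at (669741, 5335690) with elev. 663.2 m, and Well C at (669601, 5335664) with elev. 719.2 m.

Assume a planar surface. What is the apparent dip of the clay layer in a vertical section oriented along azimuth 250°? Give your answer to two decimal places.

17.22°

Two edge vectors: Well A→Well B = (160, -100, -115.1), Well A→Well C = (20, -126, -59.1).
Normal n = (Well A→Well B) × (Well A→Well C) = (-8592.6, 7154, -18160).
So ∂z/∂E = −n_x/n_z = −0.47316 and ∂z/∂N = −n_y/n_z = 0.39394.
Unit vector along 250° is (sin 250°, cos 250°) = (-0.9397, -0.3420).
Slope in that direction = a·(-0.9397) + b·(-0.3420) = 0.30989.
Apparent dip = arctan|0.30989| = 17.22° (true dip is 31.6°, so apparent ≤ true as expected).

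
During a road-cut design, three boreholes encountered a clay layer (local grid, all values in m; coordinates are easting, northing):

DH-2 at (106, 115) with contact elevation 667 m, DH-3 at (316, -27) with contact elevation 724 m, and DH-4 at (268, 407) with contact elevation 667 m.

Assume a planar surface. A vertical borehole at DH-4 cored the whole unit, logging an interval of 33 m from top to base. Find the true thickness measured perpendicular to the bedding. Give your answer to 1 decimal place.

32.2 m

Let the plane be z = a·easting + b·northing + c.
DH-3−DH-2: 210a − 142b = 57;  DH-4−DH-2: 162a + 292b = 0.
Solving gives a = 0.19738, b = −0.10951.
|∇z| = √(a²+b²) = 0.22572, so dip δ = arctan(0.22572) = 12.72°.
True thickness = vertical thickness × cos δ = 33 × cos 12.72° = 32.2 m.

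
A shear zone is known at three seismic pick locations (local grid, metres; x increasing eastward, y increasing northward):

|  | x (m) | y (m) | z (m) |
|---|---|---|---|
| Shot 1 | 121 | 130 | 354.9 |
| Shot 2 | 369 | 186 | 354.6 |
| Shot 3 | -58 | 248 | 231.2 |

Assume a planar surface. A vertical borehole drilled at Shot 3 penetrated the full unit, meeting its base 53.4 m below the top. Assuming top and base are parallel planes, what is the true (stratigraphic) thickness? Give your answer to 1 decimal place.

41.7 m

Let the plane be z = a·x + b·y + c.
Shot 2−Shot 1: 248a + 56b = −0.3;  Shot 3−Shot 1: −179a + 118b = −123.7.
Solving gives a = 0.17542, b = −0.78221.
|∇z| = √(a²+b²) = 0.80163, so dip δ = arctan(0.80163) = 38.72°.
True thickness = vertical thickness × cos δ = 53.4 × cos 38.72° = 41.7 m.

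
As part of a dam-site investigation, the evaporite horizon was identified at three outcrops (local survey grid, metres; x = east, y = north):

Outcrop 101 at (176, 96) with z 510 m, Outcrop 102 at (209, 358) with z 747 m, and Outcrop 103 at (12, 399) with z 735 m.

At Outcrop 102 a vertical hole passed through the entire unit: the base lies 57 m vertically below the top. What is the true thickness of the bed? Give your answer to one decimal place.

Two edge vectors: Outcrop 101→Outcrop 102 = (33, 262, 237), Outcrop 101→Outcrop 103 = (-164, 303, 225).
Normal n = (Outcrop 101→Outcrop 102) × (Outcrop 101→Outcrop 103) = (-12861, -46293, 52967).
So ∂z/∂x = −n_x/n_z = 0.24281 and ∂z/∂y = −n_y/n_z = 0.87400.
|∇z| = √(a²+b²) = 0.90710, so dip δ = arctan(0.90710) = 42.21°.
True thickness = vertical thickness × cos δ = 57 × cos 42.21° = 42.2 m.

42.2 m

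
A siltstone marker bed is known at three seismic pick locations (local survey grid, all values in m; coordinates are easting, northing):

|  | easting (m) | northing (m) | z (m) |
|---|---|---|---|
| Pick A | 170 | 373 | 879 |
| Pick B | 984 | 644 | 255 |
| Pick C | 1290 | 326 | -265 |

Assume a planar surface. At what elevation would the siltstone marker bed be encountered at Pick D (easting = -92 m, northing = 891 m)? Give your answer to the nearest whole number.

Two edge vectors: Pick A→Pick B = (814, 271, -624), Pick A→Pick C = (1120, -47, -1144).
Normal n = (Pick A→Pick B) × (Pick A→Pick C) = (-339352, 232336, -341778).
So ∂z/∂easting = −n_x/n_z = −0.99290 and ∂z/∂northing = −n_y/n_z = 0.67979.
Intercept c from Pick A: 879 + 168.79 − 253.56 = 794.23.
At (-92, 891): z = 91.3 + 605.7 + 794.23 = 1491.3 m.

1491 m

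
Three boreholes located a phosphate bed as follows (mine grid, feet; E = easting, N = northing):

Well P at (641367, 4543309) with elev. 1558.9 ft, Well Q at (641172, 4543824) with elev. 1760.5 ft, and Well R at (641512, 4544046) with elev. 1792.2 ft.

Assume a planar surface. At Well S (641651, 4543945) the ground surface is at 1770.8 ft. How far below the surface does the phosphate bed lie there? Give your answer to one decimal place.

31.3 ft

Two edge vectors: Well P→Well Q = (-195, 515, 201.6), Well P→Well R = (145, 737, 233.3).
Normal n = (Well P→Well Q) × (Well P→Well R) = (-28429.7, 74725.5, -218390).
So ∂z/∂E = −n_x/n_z = −0.130178580 and ∂z/∂N = −n_y/n_z = 0.342165392.
Intercept c from Well P: 1558.9 + 83492.25 − 1554563.11 = −1469511.96.
At (641651, 4543945): z_contact = −83529.22 + 1554780.72 − 1469511.96 = 1739.55 ft.
Depth below ground = 1770.8 − 1739.55 = 31.3 ft.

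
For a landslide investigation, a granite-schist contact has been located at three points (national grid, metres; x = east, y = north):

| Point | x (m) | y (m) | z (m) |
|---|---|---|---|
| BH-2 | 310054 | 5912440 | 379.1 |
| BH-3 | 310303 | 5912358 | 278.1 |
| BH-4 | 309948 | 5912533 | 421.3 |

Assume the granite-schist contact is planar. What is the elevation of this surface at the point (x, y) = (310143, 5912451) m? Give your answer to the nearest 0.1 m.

Two edge vectors: BH-2→BH-3 = (249, -82, -101), BH-2→BH-4 = (-106, 93, 42.2).
Normal n = (BH-2→BH-3) × (BH-2→BH-4) = (5932.6, 198.2, 14465).
So ∂z/∂x = −n_x/n_z = −0.410134808 and ∂z/∂y = −n_y/n_z = −0.013702039.
Intercept c from BH-2: 379.1 + 127163.94 + 81012.49 = 208555.52.
At (310143, 5912451): z = −127200.4 − 81012.6 + 208555.52 = 342.4 m.

342.4 m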